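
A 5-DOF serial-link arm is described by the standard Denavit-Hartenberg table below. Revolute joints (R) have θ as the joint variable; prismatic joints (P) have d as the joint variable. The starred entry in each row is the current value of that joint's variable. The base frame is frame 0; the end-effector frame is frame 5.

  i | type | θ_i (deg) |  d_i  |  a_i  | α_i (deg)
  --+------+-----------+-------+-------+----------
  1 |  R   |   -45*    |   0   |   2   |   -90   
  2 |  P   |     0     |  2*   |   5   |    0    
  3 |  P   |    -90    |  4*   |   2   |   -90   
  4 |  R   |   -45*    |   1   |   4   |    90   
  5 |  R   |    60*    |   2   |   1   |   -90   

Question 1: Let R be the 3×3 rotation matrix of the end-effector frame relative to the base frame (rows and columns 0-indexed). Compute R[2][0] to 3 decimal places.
0.354

End-effector x-axis (col 0 of R) = (0.8624,-0.3624,0.3536)
R[2][0] = 0.3536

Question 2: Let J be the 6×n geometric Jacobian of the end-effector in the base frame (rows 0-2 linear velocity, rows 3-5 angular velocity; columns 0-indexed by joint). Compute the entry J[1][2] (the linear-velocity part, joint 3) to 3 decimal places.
0.707

prismatic axis z_2 = (0.7071,0.7071,0.0000)
J_v[:, 2] = z_2; J_ω[:, 2] = (0,0,0)
entry J[1][2] = 0.7071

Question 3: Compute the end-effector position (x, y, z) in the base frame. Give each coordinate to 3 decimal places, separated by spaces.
after link 1: o_1 = (1.4142, -1.4142, 0.0000)
after link 2: o_2 = (6.3640, -3.5355, 0.0000)
after link 3: o_3 = (9.1924, -0.7071, 2.0000)
after link 4: o_4 = (11.8995, 0.5858, 4.8284)
after link 5: o_5 = (13.7619, 1.2234, 3.7678)

13.762 1.223 3.768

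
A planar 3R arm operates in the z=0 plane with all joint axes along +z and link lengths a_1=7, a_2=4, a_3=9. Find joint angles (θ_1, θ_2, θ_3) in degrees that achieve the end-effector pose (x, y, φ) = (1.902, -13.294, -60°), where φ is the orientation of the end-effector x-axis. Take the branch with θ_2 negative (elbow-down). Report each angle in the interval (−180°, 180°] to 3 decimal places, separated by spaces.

-80.570 -120.003 140.574

wrist centre = target − a_3·(cos φ, sin φ) = (-2.5980, -5.4998)
cos θ_2 = (36.9971−7²−4²)/(2·7·4) = -0.5001; θ_2 = -120.0034° (elbow-down)
β = atan2(-5.4998,-2.5980) = -115.2853°; ψ = atan2(-3.4640,4.9998) = -34.7152°
θ_1 = β − ψ = -80.5701°
θ_3 = φ − θ_1 − θ_2 = 140.5735° (wrapped to (-180°,180°])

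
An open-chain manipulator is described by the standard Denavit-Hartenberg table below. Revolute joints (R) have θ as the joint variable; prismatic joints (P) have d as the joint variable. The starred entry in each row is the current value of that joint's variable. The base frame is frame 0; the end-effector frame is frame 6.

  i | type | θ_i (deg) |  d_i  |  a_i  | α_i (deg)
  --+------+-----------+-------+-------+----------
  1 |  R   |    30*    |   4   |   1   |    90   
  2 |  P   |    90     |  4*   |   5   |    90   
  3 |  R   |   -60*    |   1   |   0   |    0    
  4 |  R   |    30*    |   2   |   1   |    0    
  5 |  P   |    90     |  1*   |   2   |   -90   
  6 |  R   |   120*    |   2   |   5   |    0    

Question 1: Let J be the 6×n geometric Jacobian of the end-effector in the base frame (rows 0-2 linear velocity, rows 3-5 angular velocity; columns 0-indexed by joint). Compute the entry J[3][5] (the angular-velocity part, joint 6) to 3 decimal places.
axis z_5 = (0.2500,-0.4330,-0.8660); lever o_n−o_5 = (-4.3325,-1.1561,-2.9821)
cross product → J_v[:, 5] = (0.2901,4.4976,-2.1651)
J_ω[:, 5] = z_5
entry J[3][5] = 0.2500

0.250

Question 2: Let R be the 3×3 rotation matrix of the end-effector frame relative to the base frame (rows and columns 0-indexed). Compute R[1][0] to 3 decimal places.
End-effector x-axis (col 0 of R) = (-0.9665,-0.0580,-0.2500)
R[1][0] = -0.0580

-0.058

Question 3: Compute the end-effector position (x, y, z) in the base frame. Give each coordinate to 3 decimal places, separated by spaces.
2.614 -3.187 7.884

after link 1: o_1 = (0.8660, 0.5000, 4.0000)
after link 2: o_2 = (2.8660, -2.9641, 9.0000)
after link 3: o_3 = (3.7321, -2.4641, 9.0000)
after link 4: o_4 = (5.2141, -1.0311, 9.8660)
after link 5: o_5 = (6.9462, -2.0311, 10.8660)
after link 6: o_6 = (2.6136, -3.1872, 7.8840)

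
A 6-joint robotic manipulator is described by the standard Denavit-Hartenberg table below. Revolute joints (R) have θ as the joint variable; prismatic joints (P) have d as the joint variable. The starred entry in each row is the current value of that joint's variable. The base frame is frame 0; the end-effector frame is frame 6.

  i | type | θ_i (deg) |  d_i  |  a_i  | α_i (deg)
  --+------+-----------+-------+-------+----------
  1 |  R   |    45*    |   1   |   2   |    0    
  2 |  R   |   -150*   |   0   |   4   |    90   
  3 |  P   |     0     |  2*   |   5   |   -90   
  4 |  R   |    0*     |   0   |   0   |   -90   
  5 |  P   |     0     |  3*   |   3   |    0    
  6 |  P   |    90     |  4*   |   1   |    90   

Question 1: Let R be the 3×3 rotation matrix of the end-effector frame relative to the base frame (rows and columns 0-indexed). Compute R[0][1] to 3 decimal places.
0.966

End-effector y-axis (col 1 of R) = (0.9659,-0.2588,0.0000)
R[0][1] = 0.9659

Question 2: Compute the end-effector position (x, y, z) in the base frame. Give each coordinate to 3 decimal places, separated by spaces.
3.138 -11.471 0.000

after link 1: o_1 = (1.4142, 1.4142, 1.0000)
after link 2: o_2 = (0.3789, -2.4495, 1.0000)
after link 3: o_3 = (-2.8470, -6.7615, 1.0000)
after link 4: o_4 = (-2.8470, -6.7615, 1.0000)
after link 5: o_5 = (-0.7257, -10.4357, 1.0000)
after link 6: o_6 = (3.1380, -11.4710, 0.0000)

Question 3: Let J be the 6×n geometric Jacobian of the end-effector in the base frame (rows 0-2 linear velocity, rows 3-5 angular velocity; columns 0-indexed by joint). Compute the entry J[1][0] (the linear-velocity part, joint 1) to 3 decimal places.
axis z_0 = ẑ; lever o_n−o_0 = (3.1380,-11.4710,0.0000)
cross product → J_v[:, 0] = (11.4710,3.1380,-0.0000)
J_ω[:, 0] = z_0
entry J[1][0] = 3.1380

3.138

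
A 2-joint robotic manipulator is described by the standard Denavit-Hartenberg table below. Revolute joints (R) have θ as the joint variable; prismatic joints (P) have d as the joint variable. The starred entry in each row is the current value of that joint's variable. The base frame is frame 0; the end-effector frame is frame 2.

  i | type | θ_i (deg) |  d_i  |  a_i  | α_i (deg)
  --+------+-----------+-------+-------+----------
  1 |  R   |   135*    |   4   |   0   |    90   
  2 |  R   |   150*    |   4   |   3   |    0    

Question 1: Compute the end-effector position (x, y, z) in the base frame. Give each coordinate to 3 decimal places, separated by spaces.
4.666 0.991 5.500

after link 1: o_1 = (0.0000, 0.0000, 4.0000)
after link 2: o_2 = (4.6655, 0.9913, 5.5000)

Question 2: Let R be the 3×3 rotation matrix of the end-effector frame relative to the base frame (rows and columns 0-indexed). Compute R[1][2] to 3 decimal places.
End-effector z-axis (col 2 of R) = (0.7071,0.7071,0.0000)
R[1][2] = 0.7071

0.707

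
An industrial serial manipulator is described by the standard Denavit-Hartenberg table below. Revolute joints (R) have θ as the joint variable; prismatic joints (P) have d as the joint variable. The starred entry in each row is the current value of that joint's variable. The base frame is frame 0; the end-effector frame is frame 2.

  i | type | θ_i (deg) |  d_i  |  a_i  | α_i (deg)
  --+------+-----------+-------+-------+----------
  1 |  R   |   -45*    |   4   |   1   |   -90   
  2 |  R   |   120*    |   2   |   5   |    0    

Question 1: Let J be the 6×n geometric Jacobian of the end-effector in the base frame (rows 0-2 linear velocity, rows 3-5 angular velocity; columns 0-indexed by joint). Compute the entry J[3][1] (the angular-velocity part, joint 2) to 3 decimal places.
axis z_1 = (0.7071,0.7071,0.0000); lever o_n−o_1 = (-0.3536,3.1820,-4.3301)
cross product → J_v[:, 1] = (-3.0619,3.0619,2.5000)
J_ω[:, 1] = z_1
entry J[3][1] = 0.7071

0.707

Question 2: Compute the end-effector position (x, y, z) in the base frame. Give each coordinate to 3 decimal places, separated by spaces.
after link 1: o_1 = (0.7071, -0.7071, 4.0000)
after link 2: o_2 = (0.3536, 2.4749, -0.3301)

0.354 2.475 -0.330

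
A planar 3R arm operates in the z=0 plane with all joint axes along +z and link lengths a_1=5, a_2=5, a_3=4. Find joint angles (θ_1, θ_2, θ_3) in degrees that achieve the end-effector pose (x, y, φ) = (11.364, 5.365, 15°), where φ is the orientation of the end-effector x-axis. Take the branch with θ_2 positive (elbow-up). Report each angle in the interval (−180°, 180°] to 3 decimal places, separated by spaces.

-0.003 59.999 -44.996

wrist centre = target − a_3·(cos φ, sin φ) = (7.5003, 4.3297)
cos θ_2 = (75.0010−5²−5²)/(2·5·5) = 0.5000; θ_2 = 59.9987° (elbow-up)
β = atan2(4.3297,7.5003) = 29.9967°; ψ = atan2(4.3301,7.5001) = 29.9994°
θ_1 = β − ψ = -0.0027°
θ_3 = φ − θ_1 − θ_2 = -44.9961° (wrapped to (-180°,180°])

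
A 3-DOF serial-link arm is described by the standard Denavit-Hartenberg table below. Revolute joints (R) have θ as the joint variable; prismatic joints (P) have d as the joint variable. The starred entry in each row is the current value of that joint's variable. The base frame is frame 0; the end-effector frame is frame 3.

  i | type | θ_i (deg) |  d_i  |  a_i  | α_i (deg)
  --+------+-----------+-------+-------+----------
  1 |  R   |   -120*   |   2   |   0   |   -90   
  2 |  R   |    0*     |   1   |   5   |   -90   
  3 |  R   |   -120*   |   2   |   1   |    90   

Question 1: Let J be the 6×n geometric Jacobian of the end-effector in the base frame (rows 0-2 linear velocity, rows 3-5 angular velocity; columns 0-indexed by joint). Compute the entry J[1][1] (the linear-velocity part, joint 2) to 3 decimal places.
1.732

axis z_1 = (0.8660,-0.5000,0.0000); lever o_n−o_1 = (-0.6340,-4.8301,-2.0000)
cross product → J_v[:, 1] = (1.0000,1.7321,-4.5000)
J_ω[:, 1] = z_1
entry J[1][1] = 1.7321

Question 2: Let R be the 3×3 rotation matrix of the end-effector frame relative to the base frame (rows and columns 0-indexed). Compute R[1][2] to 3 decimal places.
1.000

End-effector z-axis (col 2 of R) = (0.0000,1.0000,-0.0000)
R[1][2] = 1.0000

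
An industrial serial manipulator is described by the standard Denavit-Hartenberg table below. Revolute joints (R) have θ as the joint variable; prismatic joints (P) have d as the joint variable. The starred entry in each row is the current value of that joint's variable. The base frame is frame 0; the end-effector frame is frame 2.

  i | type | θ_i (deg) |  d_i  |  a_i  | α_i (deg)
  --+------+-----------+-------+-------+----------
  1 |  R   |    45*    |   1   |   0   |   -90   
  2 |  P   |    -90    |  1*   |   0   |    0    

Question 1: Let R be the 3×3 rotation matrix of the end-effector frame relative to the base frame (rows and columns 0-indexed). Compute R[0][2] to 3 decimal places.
End-effector z-axis (col 2 of R) = (-0.7071,0.7071,0.0000)
R[0][2] = -0.7071

-0.707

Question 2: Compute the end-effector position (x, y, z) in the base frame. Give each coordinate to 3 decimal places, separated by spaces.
after link 1: o_1 = (0.0000, 0.0000, 1.0000)
after link 2: o_2 = (-0.7071, 0.7071, 1.0000)

-0.707 0.707 1.000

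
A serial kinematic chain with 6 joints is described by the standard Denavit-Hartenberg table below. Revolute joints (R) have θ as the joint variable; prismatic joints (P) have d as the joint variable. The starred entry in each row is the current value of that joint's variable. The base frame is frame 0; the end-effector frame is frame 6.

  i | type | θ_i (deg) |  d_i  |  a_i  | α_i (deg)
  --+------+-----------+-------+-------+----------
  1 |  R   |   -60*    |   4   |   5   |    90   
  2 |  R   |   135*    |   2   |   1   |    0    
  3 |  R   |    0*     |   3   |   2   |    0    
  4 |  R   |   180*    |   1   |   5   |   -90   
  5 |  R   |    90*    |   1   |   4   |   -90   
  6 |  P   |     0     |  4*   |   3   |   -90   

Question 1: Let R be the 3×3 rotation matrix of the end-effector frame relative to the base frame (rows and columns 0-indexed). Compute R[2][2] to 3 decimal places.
-0.707

End-effector z-axis (col 2 of R) = (-0.3536,0.6124,-0.7071)
R[2][2] = -0.7071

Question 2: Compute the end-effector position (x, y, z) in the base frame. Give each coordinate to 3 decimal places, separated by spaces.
3.012 -3.218 6.121

after link 1: o_1 = (2.5000, -4.3301, 4.0000)
after link 2: o_2 = (0.4144, -4.7178, 4.7071)
after link 3: o_3 = (-2.8908, -4.9930, 6.1213)
after link 4: o_4 = (-1.9890, -8.5549, 2.5858)
after link 5: o_5 = (1.8286, -7.1672, 3.2929)
after link 6: o_6 = (3.0125, -3.2178, 6.1213)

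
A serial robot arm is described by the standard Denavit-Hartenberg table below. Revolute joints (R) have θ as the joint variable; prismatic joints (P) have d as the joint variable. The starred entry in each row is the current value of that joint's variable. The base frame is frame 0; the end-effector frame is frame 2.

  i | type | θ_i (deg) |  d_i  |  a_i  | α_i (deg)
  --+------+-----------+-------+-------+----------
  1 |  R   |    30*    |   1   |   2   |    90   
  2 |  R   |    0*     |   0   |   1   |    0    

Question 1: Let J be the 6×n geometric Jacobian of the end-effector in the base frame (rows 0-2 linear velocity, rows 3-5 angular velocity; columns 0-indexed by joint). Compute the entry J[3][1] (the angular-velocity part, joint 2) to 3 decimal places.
0.500

axis z_1 = (0.5000,-0.8660,0.0000); lever o_n−o_1 = (0.8660,0.5000,0.0000)
cross product → J_v[:, 1] = (-0.0000,0.0000,1.0000)
J_ω[:, 1] = z_1
entry J[3][1] = 0.5000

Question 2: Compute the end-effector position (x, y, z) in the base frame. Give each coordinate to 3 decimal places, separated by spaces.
after link 1: o_1 = (1.7321, 1.0000, 1.0000)
after link 2: o_2 = (2.5981, 1.5000, 1.0000)

2.598 1.500 1.000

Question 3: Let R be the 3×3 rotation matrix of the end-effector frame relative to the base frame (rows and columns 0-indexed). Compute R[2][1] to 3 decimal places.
1.000

End-effector y-axis (col 1 of R) = (-0.0000,0.0000,1.0000)
R[2][1] = 1.0000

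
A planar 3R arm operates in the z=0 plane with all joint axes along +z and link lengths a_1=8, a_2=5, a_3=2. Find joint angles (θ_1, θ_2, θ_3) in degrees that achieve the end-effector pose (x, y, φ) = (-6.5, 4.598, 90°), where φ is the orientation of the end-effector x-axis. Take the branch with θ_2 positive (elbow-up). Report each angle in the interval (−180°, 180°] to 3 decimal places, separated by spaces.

wrist centre = target − a_3·(cos φ, sin φ) = (-6.5000, 2.5980)
cos θ_2 = (48.9996−8²−5²)/(2·8·5) = -0.5000; θ_2 = 120.0003° (elbow-up)
β = atan2(2.5980,-6.5000) = 158.2138°; ψ = atan2(4.3301,5.5000) = 38.2132°
θ_1 = β − ψ = 120.0005°
θ_3 = φ − θ_1 − θ_2 = -150.0009° (wrapped to (-180°,180°])

120.001 120.000 -150.001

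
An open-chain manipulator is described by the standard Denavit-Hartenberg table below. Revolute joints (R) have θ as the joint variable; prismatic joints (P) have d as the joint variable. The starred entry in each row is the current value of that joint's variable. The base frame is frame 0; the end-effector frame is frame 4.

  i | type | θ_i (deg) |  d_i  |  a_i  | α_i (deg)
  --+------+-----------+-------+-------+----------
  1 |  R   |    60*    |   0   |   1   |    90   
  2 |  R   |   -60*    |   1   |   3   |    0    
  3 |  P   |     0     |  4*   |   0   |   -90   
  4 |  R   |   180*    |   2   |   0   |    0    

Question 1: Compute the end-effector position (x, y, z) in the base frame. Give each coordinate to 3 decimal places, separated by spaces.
6.446 1.165 -1.598

after link 1: o_1 = (0.5000, 0.8660, 0.0000)
after link 2: o_2 = (2.1160, 1.6651, -2.5981)
after link 3: o_3 = (5.5801, -0.3349, -2.5981)
after link 4: o_4 = (6.4462, 1.1651, -1.5981)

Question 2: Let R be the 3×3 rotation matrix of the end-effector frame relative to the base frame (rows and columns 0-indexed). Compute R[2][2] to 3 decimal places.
0.500

End-effector z-axis (col 2 of R) = (0.4330,0.7500,0.5000)
R[2][2] = 0.5000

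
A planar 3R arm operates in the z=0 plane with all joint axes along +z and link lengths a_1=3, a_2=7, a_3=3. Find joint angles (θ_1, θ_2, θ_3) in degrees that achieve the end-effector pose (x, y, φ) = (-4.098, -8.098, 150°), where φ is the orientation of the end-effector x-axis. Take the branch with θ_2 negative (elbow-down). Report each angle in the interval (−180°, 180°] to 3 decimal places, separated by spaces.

-77.761 -30.005 -102.234

wrist centre = target − a_3·(cos φ, sin φ) = (-1.4999, -9.5980)
cos θ_2 = (94.3714−3²−7²)/(2·3·7) = 0.8660; θ_2 = -30.0046° (elbow-down)
β = atan2(-9.5980,-1.4999) = -98.8820°; ψ = atan2(-3.5005,9.0619) = -21.1209°
θ_1 = β − ψ = -77.7612°
θ_3 = φ − θ_1 − θ_2 = -102.2342° (wrapped to (-180°,180°])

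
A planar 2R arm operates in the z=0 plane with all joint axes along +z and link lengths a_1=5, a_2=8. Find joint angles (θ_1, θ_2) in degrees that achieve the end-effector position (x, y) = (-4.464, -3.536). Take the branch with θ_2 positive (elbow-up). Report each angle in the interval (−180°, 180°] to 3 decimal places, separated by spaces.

cos θ_2 = (32.4306−5²−8²)/(2·5·8) = -0.7071; θ_2 = 135.0009° (elbow-up)
β = atan2(-3.5360,-4.4640) = -141.6167°; ψ = atan2(5.6568,-0.6569) = 96.6243°
θ_1 = β − ψ = -238.2410°

121.759 135.001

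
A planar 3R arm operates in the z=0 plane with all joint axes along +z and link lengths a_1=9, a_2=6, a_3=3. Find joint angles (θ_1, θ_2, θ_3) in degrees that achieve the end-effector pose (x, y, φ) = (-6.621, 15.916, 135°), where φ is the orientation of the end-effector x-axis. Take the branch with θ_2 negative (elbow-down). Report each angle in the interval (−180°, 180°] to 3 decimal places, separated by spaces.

119.994 -29.990 44.996

wrist centre = target − a_3·(cos φ, sin φ) = (-4.4997, 13.7947)
cos θ_2 = (210.5403−9²−6²)/(2·9·6) = 0.8661; θ_2 = -29.9899° (elbow-down)
β = atan2(13.7947,-4.4997) = 108.0658°; ψ = atan2(-2.9991,14.1967) = -11.9285°
θ_1 = β − ψ = 119.9943°
θ_3 = φ − θ_1 − θ_2 = 44.9956° (wrapped to (-180°,180°])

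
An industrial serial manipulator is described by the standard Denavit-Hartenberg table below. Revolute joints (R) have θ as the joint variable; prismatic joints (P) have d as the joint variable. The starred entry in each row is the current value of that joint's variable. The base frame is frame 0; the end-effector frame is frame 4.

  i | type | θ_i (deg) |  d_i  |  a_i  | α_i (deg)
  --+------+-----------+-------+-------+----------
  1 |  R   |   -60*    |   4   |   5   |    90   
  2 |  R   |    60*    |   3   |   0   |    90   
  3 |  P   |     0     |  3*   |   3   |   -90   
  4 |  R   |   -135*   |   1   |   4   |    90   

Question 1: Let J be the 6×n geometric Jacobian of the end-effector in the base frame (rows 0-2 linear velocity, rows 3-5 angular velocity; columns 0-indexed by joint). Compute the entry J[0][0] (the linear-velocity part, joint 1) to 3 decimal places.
axis z_0 = ẑ; lever o_n−o_0 = (1.6026,-10.7757,1.2344)
cross product → J_v[:, 0] = (10.7757,1.6026,-0.0000)
J_ω[:, 0] = z_0
entry J[0][0] = 10.7757

10.776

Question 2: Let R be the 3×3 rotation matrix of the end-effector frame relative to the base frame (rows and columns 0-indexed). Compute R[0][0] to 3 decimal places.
0.129

End-effector x-axis (col 0 of R) = (0.1294,-0.2241,-0.9659)
R[0][0] = 0.1294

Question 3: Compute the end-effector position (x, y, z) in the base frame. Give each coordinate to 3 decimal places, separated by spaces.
after link 1: o_1 = (2.5000, -4.3301, 4.0000)
after link 2: o_2 = (-0.0981, -5.8301, 4.0000)
after link 3: o_3 = (1.9510, -9.3792, 5.0981)
after link 4: o_4 = (1.6026, -10.7757, 1.2344)

1.603 -10.776 1.234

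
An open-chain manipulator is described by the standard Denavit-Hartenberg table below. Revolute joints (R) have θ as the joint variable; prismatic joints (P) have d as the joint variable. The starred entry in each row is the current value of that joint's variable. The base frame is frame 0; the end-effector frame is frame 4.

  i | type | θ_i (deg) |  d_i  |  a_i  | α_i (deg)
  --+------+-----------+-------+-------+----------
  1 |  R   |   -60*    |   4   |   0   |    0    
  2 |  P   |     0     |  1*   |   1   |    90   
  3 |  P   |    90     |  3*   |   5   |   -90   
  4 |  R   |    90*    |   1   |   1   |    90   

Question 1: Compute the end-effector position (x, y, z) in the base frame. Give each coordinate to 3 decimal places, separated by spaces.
after link 1: o_1 = (0.0000, 0.0000, 4.0000)
after link 2: o_2 = (0.5000, -0.8660, 5.0000)
after link 3: o_3 = (-2.0981, -2.3660, 10.0000)
after link 4: o_4 = (-1.7321, -1.0000, 10.0000)

-1.732 -1.000 10.000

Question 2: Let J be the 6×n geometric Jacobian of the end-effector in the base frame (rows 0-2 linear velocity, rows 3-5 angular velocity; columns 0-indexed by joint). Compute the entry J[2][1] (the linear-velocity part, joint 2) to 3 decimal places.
prismatic axis z_1 = (0.0000,0.0000,1.0000)
J_v[:, 1] = z_1; J_ω[:, 1] = (0,0,0)
entry J[2][1] = 1.0000

1.000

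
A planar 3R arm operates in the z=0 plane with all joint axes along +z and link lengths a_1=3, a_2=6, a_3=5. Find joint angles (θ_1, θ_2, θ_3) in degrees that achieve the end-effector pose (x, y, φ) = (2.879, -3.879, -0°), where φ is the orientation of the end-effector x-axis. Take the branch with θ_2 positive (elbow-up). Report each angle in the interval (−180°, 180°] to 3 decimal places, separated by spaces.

135.009 134.997 89.994

wrist centre = target − a_3·(cos φ, sin φ) = (-2.1210, -3.8790)
cos θ_2 = (19.5453−3²−6²)/(2·3·6) = -0.7071; θ_2 = 134.9975° (elbow-up)
β = atan2(-3.8790,-2.1210) = -118.6694°; ψ = atan2(4.2428,-1.2425) = 106.3219°
θ_1 = β − ψ = -224.9913°
θ_3 = φ − θ_1 − θ_2 = 89.9939° (wrapped to (-180°,180°])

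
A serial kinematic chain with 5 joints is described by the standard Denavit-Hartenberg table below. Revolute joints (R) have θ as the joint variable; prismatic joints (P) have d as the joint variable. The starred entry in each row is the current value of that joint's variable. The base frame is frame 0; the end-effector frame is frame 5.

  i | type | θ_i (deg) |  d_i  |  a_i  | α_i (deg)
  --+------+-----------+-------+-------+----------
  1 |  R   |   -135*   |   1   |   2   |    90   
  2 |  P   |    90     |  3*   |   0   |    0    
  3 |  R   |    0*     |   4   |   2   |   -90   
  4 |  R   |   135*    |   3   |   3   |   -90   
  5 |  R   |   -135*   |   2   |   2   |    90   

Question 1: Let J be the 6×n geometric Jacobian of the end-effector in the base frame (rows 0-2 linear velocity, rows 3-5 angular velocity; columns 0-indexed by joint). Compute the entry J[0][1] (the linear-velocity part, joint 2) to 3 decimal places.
prismatic axis z_1 = (-0.7071,0.7071,0.0000)
J_v[:, 1] = z_1; J_ω[:, 1] = (0,0,0)
entry J[0][1] = -0.7071

-0.707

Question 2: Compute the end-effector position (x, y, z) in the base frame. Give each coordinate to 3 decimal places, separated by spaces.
after link 1: o_1 = (-1.4142, -1.4142, 1.0000)
after link 2: o_2 = (-3.5355, 0.7071, 1.0000)
after link 3: o_3 = (-6.3640, 3.5355, 3.0000)
after link 4: o_4 = (-2.7426, 4.1569, 0.8787)
after link 5: o_5 = (-3.4497, 6.8640, 0.4645)

-3.450 6.864 0.464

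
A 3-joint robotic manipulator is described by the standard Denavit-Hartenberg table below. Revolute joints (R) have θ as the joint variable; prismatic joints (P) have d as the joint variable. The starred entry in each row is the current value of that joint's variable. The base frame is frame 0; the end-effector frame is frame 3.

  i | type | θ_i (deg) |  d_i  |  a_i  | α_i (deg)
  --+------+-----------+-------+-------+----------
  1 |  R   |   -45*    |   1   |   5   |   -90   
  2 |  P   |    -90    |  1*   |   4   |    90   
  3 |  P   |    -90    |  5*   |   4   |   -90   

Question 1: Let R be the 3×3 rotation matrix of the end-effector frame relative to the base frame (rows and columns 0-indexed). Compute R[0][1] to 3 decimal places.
End-effector y-axis (col 1 of R) = (0.7071,-0.7071,0.0000)
R[0][1] = 0.7071

0.707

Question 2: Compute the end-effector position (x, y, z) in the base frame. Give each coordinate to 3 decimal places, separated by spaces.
after link 1: o_1 = (3.5355, -3.5355, 1.0000)
after link 2: o_2 = (4.2426, -2.8284, 5.0000)
after link 3: o_3 = (-2.1213, -2.1213, 5.0000)

-2.121 -2.121 5.000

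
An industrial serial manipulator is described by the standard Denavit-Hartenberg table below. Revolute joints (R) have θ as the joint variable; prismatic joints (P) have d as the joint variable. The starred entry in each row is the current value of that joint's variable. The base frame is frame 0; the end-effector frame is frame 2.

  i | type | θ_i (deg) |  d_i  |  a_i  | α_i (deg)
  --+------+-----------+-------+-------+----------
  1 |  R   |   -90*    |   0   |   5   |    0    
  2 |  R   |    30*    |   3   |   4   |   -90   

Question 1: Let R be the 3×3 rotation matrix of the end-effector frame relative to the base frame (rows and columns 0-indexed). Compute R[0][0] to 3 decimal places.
End-effector x-axis (col 0 of R) = (0.5000,-0.8660,0.0000)
R[0][0] = 0.5000

0.500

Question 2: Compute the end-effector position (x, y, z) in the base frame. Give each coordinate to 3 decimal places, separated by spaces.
2.000 -8.464 3.000

after link 1: o_1 = (0.0000, -5.0000, 0.0000)
after link 2: o_2 = (2.0000, -8.4641, 3.0000)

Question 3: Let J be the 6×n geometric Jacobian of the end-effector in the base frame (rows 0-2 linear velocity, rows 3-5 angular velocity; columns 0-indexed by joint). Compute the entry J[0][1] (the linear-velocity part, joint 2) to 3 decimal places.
axis z_1 = (0.0000,0.0000,1.0000); lever o_n−o_1 = (2.0000,-3.4641,3.0000)
cross product → J_v[:, 1] = (3.4641,2.0000,-0.0000)
J_ω[:, 1] = z_1
entry J[0][1] = 3.4641

3.464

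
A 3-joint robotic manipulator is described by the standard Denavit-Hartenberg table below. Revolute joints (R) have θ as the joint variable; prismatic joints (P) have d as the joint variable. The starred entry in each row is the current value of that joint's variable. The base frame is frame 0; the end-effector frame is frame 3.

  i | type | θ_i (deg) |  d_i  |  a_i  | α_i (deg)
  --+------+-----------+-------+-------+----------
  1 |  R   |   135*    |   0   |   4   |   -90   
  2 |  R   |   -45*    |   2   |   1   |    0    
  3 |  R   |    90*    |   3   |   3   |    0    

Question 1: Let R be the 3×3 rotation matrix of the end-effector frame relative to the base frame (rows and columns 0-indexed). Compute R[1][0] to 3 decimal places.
0.500

End-effector x-axis (col 0 of R) = (-0.5000,0.5000,-0.7071)
R[1][0] = 0.5000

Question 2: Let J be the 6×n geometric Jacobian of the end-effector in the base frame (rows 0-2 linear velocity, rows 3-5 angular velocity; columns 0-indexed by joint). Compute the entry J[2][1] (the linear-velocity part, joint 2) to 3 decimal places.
axis z_1 = (-0.7071,-0.7071,0.0000); lever o_n−o_1 = (-5.5355,-1.5355,-1.4142)
cross product → J_v[:, 1] = (1.0000,-1.0000,-2.8284)
J_ω[:, 1] = z_1
entry J[2][1] = -2.8284

-2.828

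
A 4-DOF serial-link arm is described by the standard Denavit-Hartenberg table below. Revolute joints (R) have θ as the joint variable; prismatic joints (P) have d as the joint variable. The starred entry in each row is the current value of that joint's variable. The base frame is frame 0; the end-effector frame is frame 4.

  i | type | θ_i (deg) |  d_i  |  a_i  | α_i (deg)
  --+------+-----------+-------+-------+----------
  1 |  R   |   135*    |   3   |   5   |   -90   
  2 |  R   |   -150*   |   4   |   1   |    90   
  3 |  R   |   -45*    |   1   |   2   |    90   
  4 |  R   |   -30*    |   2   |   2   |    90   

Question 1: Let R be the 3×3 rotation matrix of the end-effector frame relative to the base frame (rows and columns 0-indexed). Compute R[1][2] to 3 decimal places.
End-effector z-axis (col 2 of R) = (-0.7727,0.2727,0.5732)
R[1][2] = 0.2727

0.273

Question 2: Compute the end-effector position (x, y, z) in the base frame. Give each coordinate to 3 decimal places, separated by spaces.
-2.136 2.211 4.112

after link 1: o_1 = (-3.5355, 3.5355, 3.0000)
after link 2: o_2 = (-5.7516, 0.0947, 3.5000)
after link 3: o_3 = (-3.5320, -0.1248, 3.3411)
after link 4: o_4 = (-2.1356, 2.2108, 4.1124)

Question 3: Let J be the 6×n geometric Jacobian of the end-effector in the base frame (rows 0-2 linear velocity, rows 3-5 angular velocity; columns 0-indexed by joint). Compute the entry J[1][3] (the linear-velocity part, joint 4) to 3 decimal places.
-0.545

axis z_3 = (0.0670,0.9330,-0.3536); lever o_n−o_3 = (1.3964,2.3356,0.7713)
cross product → J_v[:, 3] = (1.5454,-0.5454,-1.1464)
J_ω[:, 3] = z_3
entry J[1][3] = -0.5454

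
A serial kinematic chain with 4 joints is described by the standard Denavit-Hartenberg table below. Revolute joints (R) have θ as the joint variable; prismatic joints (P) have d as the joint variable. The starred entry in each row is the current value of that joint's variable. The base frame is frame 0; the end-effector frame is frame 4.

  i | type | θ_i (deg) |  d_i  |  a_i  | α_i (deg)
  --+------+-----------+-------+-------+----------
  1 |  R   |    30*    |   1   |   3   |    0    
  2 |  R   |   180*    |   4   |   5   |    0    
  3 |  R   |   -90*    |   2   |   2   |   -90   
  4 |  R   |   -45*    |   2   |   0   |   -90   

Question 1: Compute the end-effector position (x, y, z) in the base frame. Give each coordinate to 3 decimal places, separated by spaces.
after link 1: o_1 = (2.5981, 1.5000, 1.0000)
after link 2: o_2 = (-1.7321, -1.0000, 5.0000)
after link 3: o_3 = (-2.7321, 0.7321, 7.0000)
after link 4: o_4 = (-4.4641, -0.2679, 7.0000)

-4.464 -0.268 7.000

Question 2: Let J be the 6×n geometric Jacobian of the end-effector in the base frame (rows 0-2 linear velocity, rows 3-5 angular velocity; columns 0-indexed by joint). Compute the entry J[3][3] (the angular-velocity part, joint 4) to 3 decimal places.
axis z_3 = (-0.8660,-0.5000,0.0000); lever o_n−o_3 = (-1.7321,-1.0000,0.0000)
cross product → J_v[:, 3] = (0.0000,-0.0000,0.0000)
J_ω[:, 3] = z_3
entry J[3][3] = -0.8660

-0.866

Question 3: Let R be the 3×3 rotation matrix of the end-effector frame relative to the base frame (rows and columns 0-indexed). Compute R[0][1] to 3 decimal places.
0.866

End-effector y-axis (col 1 of R) = (0.8660,0.5000,-0.0000)
R[0][1] = 0.8660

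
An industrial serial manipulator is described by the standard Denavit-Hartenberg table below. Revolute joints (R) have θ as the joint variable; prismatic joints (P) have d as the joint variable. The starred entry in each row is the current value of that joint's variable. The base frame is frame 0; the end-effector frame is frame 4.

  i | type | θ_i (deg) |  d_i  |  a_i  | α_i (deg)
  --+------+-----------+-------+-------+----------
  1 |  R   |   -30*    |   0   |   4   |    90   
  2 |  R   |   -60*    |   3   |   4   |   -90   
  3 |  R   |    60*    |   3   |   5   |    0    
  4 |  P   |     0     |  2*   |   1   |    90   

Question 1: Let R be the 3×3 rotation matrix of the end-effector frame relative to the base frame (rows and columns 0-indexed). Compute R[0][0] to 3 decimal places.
0.650

End-effector x-axis (col 0 of R) = (0.6495,0.6250,-0.4330)
R[0][0] = 0.6495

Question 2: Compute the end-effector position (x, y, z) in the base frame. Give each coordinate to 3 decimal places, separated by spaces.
after link 1: o_1 = (3.4641, -2.0000, 0.0000)
after link 2: o_2 = (3.6962, -5.5981, -3.4641)
after link 3: o_3 = (9.1937, -3.7721, -4.1292)
after link 4: o_4 = (11.3433, -4.0131, -3.5622)

11.343 -4.013 -3.562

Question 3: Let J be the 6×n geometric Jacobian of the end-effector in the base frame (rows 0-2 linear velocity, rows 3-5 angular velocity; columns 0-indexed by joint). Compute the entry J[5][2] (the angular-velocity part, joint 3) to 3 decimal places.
axis z_2 = (0.7500,-0.4330,0.5000); lever o_n−o_2 = (7.6471,1.5849,-0.0981)
cross product → J_v[:, 2] = (-0.7500,3.8971,4.5000)
J_ω[:, 2] = z_2
entry J[5][2] = 0.5000

0.500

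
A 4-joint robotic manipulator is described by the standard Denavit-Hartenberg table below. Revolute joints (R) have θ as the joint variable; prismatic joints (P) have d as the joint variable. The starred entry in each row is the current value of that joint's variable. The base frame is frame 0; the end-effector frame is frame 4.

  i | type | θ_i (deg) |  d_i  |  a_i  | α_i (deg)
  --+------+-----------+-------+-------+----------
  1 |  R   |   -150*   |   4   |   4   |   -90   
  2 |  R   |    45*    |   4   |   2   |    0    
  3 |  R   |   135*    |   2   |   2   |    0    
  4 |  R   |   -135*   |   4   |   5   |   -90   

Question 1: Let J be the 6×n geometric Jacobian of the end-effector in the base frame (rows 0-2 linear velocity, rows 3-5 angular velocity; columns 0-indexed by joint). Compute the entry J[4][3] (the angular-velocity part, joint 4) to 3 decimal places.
-0.866

axis z_3 = (0.5000,-0.8660,0.0000); lever o_n−o_3 = (-1.0619,-5.2319,-3.5355)
cross product → J_v[:, 3] = (3.0619,1.7678,-3.5355)
J_ω[:, 3] = z_3
entry J[4][3] = -0.8660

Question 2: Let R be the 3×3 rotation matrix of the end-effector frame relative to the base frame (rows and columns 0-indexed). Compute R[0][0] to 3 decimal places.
-0.612

End-effector x-axis (col 0 of R) = (-0.6124,-0.3536,-0.7071)
R[0][0] = -0.6124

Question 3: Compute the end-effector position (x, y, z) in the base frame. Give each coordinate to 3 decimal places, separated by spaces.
after link 1: o_1 = (-3.4641, -2.0000, 4.0000)
after link 2: o_2 = (-2.6888, -6.1712, 2.5858)
after link 3: o_3 = (0.0432, -6.9033, 2.5858)
after link 4: o_4 = (-1.0187, -12.1351, -0.9497)

-1.019 -12.135 -0.950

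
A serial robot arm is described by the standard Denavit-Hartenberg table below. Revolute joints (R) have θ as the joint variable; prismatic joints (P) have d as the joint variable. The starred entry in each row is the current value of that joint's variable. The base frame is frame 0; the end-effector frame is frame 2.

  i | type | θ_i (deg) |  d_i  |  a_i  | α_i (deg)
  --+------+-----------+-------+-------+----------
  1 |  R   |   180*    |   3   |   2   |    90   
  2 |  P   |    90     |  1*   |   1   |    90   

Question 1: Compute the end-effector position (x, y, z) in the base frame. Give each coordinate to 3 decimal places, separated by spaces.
-2.000 1.000 4.000

after link 1: o_1 = (-2.0000, 0.0000, 3.0000)
after link 2: o_2 = (-2.0000, 1.0000, 4.0000)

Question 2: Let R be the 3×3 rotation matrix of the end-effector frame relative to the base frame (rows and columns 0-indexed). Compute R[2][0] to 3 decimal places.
End-effector x-axis (col 0 of R) = (-0.0000,-0.0000,1.0000)
R[2][0] = 1.0000

1.000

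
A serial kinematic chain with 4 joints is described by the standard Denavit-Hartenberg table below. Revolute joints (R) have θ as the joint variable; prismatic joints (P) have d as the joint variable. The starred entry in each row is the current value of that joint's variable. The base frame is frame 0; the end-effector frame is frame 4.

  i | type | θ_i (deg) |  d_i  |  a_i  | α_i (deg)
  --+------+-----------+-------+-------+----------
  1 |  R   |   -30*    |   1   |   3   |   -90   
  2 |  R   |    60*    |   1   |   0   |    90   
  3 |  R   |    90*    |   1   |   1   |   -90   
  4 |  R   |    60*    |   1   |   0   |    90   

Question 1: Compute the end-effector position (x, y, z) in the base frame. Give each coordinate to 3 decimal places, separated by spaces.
after link 1: o_1 = (2.5981, -1.5000, 1.0000)
after link 2: o_2 = (3.0981, -0.6340, 1.0000)
after link 3: o_3 = (4.3481, -0.2010, 1.5000)
after link 4: o_4 = (3.9151, 0.0490, 2.3660)

3.915 0.049 2.366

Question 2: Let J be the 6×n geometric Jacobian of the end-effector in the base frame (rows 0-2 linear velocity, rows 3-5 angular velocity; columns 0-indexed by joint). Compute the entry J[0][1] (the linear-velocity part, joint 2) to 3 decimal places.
axis z_1 = (0.5000,0.8660,0.0000); lever o_n−o_1 = (1.3170,1.5490,1.3660)
cross product → J_v[:, 1] = (1.1830,-0.6830,-0.3660)
J_ω[:, 1] = z_1
entry J[0][1] = 1.1830

1.183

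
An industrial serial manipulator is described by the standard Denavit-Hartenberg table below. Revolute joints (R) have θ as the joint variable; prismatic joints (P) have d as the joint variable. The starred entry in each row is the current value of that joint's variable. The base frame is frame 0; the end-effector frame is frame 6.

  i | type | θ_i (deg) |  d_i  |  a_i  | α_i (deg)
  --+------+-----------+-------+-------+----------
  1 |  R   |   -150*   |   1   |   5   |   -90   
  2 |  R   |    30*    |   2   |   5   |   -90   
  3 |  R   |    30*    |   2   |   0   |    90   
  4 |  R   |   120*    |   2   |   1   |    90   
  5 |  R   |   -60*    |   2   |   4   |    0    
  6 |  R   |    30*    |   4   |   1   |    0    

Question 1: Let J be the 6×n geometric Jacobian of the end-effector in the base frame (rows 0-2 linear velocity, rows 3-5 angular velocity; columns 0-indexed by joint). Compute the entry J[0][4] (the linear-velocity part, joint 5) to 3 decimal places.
3.436

axis z_4 = (-0.5625,0.1752,-0.8080); lever o_n−o_4 = (-1.2412,5.4202,-5.3861)
cross product → J_v[:, 4] = (3.4357,-2.0268,-2.8313)
J_ω[:, 4] = z_4
entry J[0][4] = 3.4357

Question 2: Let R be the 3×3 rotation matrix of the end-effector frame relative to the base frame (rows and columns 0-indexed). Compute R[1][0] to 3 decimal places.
End-effector x-axis (col 0 of R) = (0.6853,0.6456,-0.3370)
R[1][0] = 0.6456

0.646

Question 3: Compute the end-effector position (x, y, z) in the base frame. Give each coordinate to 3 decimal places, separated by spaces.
-6.515 -2.222 -9.652

after link 1: o_1 = (-4.3301, -2.5000, 1.0000)
after link 2: o_2 = (-7.0801, -6.3971, -1.5000)
after link 3: o_3 = (-6.2141, -5.8971, -3.2321)
after link 4: o_4 = (-5.2733, -7.6426, -4.2655)
after link 5: o_5 = (-4.9498, -3.5691, -6.0825)
after link 6: o_6 = (-6.5145, -2.2225, -9.6516)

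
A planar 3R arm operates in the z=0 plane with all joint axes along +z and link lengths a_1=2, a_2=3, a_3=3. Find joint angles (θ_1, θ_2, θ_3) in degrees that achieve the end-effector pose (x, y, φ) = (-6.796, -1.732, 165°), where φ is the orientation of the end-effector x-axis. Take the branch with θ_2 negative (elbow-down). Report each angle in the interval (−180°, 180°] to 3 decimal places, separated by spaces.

-120.017 -44.978 -30.005

wrist centre = target − a_3·(cos φ, sin φ) = (-3.8982, -2.5085)
cos θ_2 = (21.4885−2²−3²)/(2·2·3) = 0.7074; θ_2 = -44.9783° (elbow-down)
β = atan2(-2.5085,-3.8982) = -147.2392°; ψ = atan2(-2.1205,4.1221) = -27.2223°
θ_1 = β − ψ = -120.0169°
θ_3 = φ − θ_1 − θ_2 = -30.0048° (wrapped to (-180°,180°])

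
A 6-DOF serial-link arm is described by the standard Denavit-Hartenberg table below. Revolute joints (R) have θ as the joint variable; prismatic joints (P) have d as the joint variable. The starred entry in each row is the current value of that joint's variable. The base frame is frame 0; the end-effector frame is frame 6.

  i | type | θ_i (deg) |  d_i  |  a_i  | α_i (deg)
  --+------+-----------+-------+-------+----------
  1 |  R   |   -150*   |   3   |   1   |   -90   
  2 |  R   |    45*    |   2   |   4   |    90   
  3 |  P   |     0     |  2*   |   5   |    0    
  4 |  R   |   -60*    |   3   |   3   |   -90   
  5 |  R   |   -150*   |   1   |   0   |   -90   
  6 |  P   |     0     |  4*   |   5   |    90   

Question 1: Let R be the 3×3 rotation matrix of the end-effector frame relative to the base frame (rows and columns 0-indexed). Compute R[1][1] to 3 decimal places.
End-effector y-axis (col 1 of R) = (-0.8999,-0.0196,0.4356)
R[1][1] = -0.0196

-0.020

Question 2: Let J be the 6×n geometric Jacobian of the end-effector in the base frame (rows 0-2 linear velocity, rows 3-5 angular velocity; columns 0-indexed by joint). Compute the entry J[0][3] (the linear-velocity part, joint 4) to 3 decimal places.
axis z_3 = (-0.6124,-0.3536,0.7071); lever o_n−o_3 = (-6.2649,-3.5245,5.4894)
cross product → J_v[:, 3] = (0.5514,-1.0684,-0.0567)
J_ω[:, 3] = z_3
entry J[0][3] = 0.5514

0.551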